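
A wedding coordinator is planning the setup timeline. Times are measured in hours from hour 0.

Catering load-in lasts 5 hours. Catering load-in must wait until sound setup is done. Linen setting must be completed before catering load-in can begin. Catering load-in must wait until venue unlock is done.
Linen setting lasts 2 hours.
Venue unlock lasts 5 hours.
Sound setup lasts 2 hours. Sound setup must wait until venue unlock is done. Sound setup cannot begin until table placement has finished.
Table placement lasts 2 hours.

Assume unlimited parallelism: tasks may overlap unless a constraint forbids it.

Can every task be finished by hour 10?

Linen setting can start immediately at hour 0; it finishes at hour 2.
Table placement can start immediately at hour 0; it finishes at hour 2.
Venue unlock has no prerequisites, so it starts at hour 0 and finishes at hour 5.
For sound setup: venue unlock (finishes hour 5); table placement (finishes hour 2). Taking the maximum gives a start of hour 5, and it finishes at 5 + 2 = hour 7.
Catering load-in has to wait for sound setup (finishes hour 7); linen setting (finishes hour 2); venue unlock (finishes hour 5). The latest of these is hour 7, so catering load-in runs hour 7 to 7 + 5 = hour 12.
The earliest everything can be done is hour 12, which is after the deadline of 10, so it is not possible.

No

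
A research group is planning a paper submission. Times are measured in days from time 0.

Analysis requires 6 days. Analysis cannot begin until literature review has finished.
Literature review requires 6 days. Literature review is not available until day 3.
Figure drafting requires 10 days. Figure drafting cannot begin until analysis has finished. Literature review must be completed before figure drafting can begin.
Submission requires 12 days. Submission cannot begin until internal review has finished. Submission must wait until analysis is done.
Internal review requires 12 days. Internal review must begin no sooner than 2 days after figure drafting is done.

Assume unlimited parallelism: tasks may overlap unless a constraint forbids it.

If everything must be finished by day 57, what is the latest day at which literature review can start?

Submission has no dependents, so it just needs to finish by day 57. Starting by 57 − 12 = day 45 achieves that.
Internal review feeds into submission (must start by day 45); so internal review must finish by day 45 and therefore start by day 33.
Figure drafting has to be done before internal review (must start by day 33, minus 2-day gap → day 31). That means finishing by day 31, i.e. starting by 31 − 10 = day 21.
Analysis has several dependents: figure drafting (must start by day 21); submission (must start by day 45). The earliest of those limits is day 21, so analysis must start by 21 − 6 = day 15.
Literature review must finish in time for analysis (must start by day 15); figure drafting (must start by day 21). The tightest is day 15, so literature review must start by 15 − 6 = day 9.

9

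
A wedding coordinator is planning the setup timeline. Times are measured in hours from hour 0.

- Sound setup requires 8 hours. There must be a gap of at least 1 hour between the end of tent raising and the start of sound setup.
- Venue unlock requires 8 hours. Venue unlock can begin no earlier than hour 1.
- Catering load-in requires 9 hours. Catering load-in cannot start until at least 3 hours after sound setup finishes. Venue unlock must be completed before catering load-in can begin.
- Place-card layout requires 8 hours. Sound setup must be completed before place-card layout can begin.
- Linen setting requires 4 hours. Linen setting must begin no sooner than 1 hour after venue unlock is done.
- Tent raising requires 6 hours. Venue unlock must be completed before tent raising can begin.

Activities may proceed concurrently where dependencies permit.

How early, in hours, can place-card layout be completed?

32

Venue unlock waits on its own release at hour 1, so it starts at hour 1 and finishes at 1 + 8 = hour 9.
After venue unlock (finishes hour 9), tent raising can start at hour 9 and finishes at hour 15.
Sound setup cannot begin until tent raising (finishes hour 15, plus 1-hour gap → hour 16). It runs from hour 16 to 16 + 8 = hour 24.
After sound setup (finishes hour 24), place-card layout can start at hour 24 and finishes at hour 32.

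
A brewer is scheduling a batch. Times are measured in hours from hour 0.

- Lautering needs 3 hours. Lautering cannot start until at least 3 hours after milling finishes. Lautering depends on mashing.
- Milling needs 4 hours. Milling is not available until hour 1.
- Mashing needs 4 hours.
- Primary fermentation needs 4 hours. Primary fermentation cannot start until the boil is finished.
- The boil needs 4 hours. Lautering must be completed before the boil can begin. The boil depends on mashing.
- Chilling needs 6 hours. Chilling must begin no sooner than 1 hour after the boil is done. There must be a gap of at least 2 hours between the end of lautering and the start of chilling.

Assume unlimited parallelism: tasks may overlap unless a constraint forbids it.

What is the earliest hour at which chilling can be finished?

Nothing blocks mashing, so it runs from hour 0 to hour 4.
After its own release at hour 1, milling can start at hour 1 and finishes at hour 5.
Lautering has to wait for milling (finishes hour 5, plus 3-hour gap → hour 8); mashing (finishes hour 4). The latest of these is hour 8, so lautering runs hour 8 to 8 + 3 = hour 11.
The boil cannot start until lautering (finishes hour 11); mashing (finishes hour 4). The controlling bound is hour 11, so the boil finishes at 11 + 4 = hour 15.
Chilling has to wait for the boil (finishes hour 15, plus 1-hour gap → hour 16); lautering (finishes hour 11, plus 2-hour gap → hour 13). The latest of these is hour 16, so chilling runs hour 16 to 16 + 6 = hour 22.

22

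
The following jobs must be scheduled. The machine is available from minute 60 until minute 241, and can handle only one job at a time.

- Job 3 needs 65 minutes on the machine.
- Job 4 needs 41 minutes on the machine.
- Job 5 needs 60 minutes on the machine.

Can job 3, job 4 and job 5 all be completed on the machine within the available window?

Yes

The machine window is 241 − 60 = 181 minutes.
Running back to back, the jobs need 65 + 41 + 60 = 166 minutes on the machine.
Since 166 ≤ 181, they fit within the window.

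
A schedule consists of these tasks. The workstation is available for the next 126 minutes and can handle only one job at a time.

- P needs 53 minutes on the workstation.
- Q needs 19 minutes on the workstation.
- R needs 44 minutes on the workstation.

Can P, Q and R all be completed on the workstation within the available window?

Yes

Running back to back, the jobs need 53 + 19 + 44 = 116 minutes on the workstation.
Since 116 ≤ 126, they fit within the window.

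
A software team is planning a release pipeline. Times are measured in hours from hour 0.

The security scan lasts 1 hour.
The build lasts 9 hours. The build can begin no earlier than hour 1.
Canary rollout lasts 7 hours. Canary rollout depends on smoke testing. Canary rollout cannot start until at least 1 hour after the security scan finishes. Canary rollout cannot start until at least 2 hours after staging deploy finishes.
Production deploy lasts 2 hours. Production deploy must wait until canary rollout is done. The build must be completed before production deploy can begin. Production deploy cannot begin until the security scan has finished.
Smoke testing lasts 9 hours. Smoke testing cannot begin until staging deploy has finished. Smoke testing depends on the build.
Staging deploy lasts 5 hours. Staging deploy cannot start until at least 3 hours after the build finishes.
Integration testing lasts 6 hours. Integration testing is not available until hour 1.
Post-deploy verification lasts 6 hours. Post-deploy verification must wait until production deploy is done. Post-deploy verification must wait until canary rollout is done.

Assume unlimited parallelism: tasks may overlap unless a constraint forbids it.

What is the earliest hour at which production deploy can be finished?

36

The security scan can start immediately at hour 0; it finishes at hour 1.
After its own release at hour 1, the build can start at hour 1 and finishes at hour 10.
Staging deploy waits on the build (finishes hour 10, plus 3-hour gap → hour 13), so it starts at hour 13 and finishes at 13 + 5 = hour 18.
Smoke testing has to wait for staging deploy (finishes hour 18); the build (finishes hour 10). The latest of these is hour 18, so smoke testing runs hour 18 to 18 + 9 = hour 27.
For canary rollout: smoke testing (finishes hour 27); the security scan (finishes hour 1, plus 1-hour gap → hour 2); staging deploy (finishes hour 18, plus 2-hour gap → hour 20). Taking the maximum gives a start of hour 27, and it finishes at 27 + 7 = hour 34.
Production deploy needs all of canary rollout (finishes hour 34); the build (finishes hour 10); the security scan (finishes hour 1). That puts its earliest start at hour 34; it finishes at 34 + 2 = hour 36.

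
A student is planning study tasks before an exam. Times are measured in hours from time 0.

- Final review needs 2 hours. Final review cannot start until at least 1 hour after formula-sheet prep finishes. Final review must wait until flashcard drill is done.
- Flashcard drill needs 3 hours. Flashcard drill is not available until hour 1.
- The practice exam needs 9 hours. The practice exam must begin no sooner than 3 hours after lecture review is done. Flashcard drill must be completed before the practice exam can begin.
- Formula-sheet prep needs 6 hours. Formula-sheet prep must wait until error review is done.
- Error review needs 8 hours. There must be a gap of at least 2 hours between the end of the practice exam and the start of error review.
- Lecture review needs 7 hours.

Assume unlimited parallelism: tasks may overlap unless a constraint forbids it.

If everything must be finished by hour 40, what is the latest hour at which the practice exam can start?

12

Final review must finish by hour 40; it takes 2 hours, so it must start by 40 − 2 = hour 38.
Since final review (must start by hour 38, minus 1-hour gap → hour 37) depends on it, formula-sheet prep must finish by hour 37. Backing off its 6-hour duration gives a latest start of hour 31.
Error review must finish before formula-sheet prep (must start by hour 31). With an 8-hour duration, error review must start by 31 − 8 = hour 23.
The practice exam must finish before error review (must start by hour 23, minus 2-hour gap → hour 21). With a 9-hour duration, the practice exam must start by 21 − 9 = hour 12.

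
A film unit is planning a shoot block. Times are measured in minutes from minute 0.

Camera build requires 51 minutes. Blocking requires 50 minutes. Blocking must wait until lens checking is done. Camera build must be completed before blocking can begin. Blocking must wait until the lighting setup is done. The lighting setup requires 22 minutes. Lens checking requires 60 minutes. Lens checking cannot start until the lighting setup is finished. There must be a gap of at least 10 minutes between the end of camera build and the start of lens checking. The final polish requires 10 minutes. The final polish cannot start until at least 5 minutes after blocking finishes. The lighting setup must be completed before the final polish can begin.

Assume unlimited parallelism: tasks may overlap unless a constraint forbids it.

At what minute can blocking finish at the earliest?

171

Camera build can start immediately at minute 0; it finishes at minute 51.
The lighting setup has no prerequisites, so it starts at minute 0 and finishes at minute 22.
For lens checking: the lighting setup (finishes minute 22); camera build (finishes minute 51, plus 10-minute gap → minute 61). Taking the maximum gives a start of minute 61, and it finishes at 61 + 60 = minute 121.
Blocking needs all of lens checking (finishes minute 121); camera build (finishes minute 51); the lighting setup (finishes minute 22). That puts its earliest start at minute 121; it finishes at 121 + 50 = minute 171.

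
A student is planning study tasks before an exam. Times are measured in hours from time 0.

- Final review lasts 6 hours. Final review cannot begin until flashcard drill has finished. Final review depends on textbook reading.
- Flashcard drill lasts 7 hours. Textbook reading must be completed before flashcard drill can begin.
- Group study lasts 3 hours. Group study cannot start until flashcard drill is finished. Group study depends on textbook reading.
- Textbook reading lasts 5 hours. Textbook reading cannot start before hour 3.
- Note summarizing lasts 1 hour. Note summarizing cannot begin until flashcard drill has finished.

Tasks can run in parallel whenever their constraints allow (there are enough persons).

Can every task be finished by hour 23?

Yes

Textbook reading cannot begin until its own release at hour 3. It runs from hour 3 to 3 + 5 = hour 8.
After textbook reading (finishes hour 8), flashcard drill can start at hour 8 and finishes at hour 15.
Final review needs all of flashcard drill (finishes hour 15); textbook reading (finishes hour 8). That puts its earliest start at hour 15; it finishes at 15 + 6 = hour 21.
After flashcard drill (finishes hour 15), note summarizing can start at hour 15 and finishes at hour 16.
For group study: flashcard drill (finishes hour 15); textbook reading (finishes hour 8). Taking the maximum gives a start of hour 15, and it finishes at 15 + 3 = hour 18.
Every task is finished by hour 21, which is no later than the deadline of 23, so the schedule is feasible.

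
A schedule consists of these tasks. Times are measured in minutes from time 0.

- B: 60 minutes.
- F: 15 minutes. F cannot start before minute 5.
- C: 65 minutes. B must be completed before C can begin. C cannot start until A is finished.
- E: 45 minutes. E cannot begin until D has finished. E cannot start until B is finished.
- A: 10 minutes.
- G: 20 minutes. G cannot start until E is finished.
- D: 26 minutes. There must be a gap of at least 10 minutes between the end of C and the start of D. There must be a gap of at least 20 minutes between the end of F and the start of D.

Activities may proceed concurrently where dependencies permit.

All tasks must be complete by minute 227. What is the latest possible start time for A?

51

To finish by minute 227, G (duration 20) must start no later than minute 207.
E must finish before G (must start by minute 207). With a 45-minute duration, E must start by 207 − 45 = minute 162.
D has to be done before E (must start by minute 162). That means finishing by minute 162, i.e. starting by 162 − 26 = minute 136.
Since D (must start by minute 136, minus 10-minute gap → minute 126) depends on it, C must finish by minute 126. Backing off its 65-minute duration gives a latest start of minute 61.
A has to be done before C (must start by minute 61). That means finishing by minute 61, i.e. starting by 61 − 10 = minute 51.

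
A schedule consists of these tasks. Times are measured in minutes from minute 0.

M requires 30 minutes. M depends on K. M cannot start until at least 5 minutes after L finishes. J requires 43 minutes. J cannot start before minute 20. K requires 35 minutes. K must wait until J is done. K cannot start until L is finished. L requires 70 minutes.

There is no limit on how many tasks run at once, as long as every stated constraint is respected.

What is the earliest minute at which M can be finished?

L has no prerequisites, so it starts at minute 0 and finishes at minute 70.
J waits on its own release at minute 20, so it starts at minute 20 and finishes at 20 + 43 = minute 63.
K needs all of J (finishes minute 63); L (finishes minute 70). That puts its earliest start at minute 70; it finishes at 70 + 35 = minute 105.
M needs all of K (finishes minute 105); L (finishes minute 70, plus 5-minute gap → minute 75). That puts its earliest start at minute 105; it finishes at 105 + 30 = minute 135.

135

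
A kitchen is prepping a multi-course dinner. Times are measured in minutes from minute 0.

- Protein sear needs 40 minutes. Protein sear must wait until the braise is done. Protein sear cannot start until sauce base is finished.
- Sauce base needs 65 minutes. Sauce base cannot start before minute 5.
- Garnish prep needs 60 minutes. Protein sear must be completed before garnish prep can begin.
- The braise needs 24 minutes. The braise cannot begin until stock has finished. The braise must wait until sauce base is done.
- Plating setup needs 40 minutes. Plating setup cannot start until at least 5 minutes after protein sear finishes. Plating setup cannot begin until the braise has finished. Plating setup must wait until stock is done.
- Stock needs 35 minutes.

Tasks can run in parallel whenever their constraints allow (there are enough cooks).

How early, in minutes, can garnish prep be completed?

After its own release at minute 5, sauce base can start at minute 5 and finishes at minute 70.
Stock can start immediately at minute 0; it finishes at minute 35.
The braise needs all of stock (finishes minute 35); sauce base (finishes minute 70). That puts its earliest start at minute 70; it finishes at 70 + 24 = minute 94.
Protein sear has to wait for the braise (finishes minute 94); sauce base (finishes minute 70). The latest of these is minute 94, so protein sear runs minute 94 to 94 + 40 = minute 134.
Garnish prep waits on protein sear (finishes minute 134), so it starts at minute 134 and finishes at 134 + 60 = minute 194.

194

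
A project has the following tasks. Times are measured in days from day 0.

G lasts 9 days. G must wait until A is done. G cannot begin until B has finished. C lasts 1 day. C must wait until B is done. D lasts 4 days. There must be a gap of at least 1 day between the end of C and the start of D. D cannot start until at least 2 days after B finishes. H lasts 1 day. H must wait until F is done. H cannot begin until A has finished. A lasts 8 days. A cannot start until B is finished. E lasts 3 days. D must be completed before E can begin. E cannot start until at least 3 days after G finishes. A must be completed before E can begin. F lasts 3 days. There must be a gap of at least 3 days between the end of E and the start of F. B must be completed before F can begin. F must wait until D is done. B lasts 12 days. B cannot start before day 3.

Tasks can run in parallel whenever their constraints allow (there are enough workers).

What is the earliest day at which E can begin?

B waits on its own release at day 3, so it starts at day 3 and finishes at 3 + 12 = day 15.
C cannot begin until B (finishes day 15). It runs from day 15 to 15 + 1 = day 16.
D has to wait for C (finishes day 16, plus 1-day gap → day 17); B (finishes day 15, plus 2-day gap → day 17). The latest of these is day 17, so D runs day 17 to 17 + 4 = day 21.
A waits on B (finishes day 15), so it starts at day 15 and finishes at 15 + 8 = day 23.
G cannot start until A (finishes day 23); B (finishes day 15). The controlling bound is day 23, so G finishes at 23 + 9 = day 32.
E waits on D (finishes day 21); G (finishes day 32, plus 3-day gap → day 35); A (finishes day 23). The latest of these is day 35, which is the earliest E can start.

35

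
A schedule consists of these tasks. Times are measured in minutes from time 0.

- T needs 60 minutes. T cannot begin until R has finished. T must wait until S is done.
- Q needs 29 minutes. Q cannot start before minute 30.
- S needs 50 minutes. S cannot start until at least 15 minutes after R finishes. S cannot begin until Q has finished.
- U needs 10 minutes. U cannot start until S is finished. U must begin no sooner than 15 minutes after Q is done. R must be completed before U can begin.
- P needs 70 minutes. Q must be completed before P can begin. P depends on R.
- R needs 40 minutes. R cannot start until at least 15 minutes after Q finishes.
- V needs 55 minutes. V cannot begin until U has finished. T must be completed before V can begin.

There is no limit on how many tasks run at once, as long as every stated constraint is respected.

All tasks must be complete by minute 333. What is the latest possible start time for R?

Nothing follows P; the deadline of minute 333 is its only limit. It must start by 333 − 70 = minute 263.
V has no dependents, so it just needs to finish by minute 333. Starting by 333 − 55 = minute 278 achieves that.
T feeds into V (must start by minute 278); so T must finish by minute 278 and therefore start by minute 218.
U must finish before V (must start by minute 278). With a 10-minute duration, U must start by 278 − 10 = minute 268.
For S: T (must start by minute 218); U (must start by minute 268). The most restrictive is minute 218; with a 50-minute duration, S must start by minute 168.
R feeds P (must start by minute 263); S (must start by minute 168, minus 15-minute gap → minute 153); T (must start by minute 218); U (must start by minute 268). Taking the minimum, R must finish by minute 153 and start by 153 − 40 = minute 113.

113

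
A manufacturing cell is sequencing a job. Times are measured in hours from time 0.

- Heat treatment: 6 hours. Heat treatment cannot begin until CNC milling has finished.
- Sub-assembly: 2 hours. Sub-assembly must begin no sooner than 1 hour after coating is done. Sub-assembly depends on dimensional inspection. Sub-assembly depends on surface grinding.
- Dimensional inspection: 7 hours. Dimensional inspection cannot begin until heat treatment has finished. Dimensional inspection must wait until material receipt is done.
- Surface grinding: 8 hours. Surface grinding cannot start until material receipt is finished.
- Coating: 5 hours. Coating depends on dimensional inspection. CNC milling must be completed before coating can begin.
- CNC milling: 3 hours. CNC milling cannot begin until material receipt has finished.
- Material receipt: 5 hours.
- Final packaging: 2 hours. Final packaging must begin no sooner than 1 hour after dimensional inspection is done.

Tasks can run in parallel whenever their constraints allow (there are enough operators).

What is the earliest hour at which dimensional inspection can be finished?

21

Nothing blocks material receipt, so it runs from hour 0 to hour 5.
CNC milling waits on material receipt (finishes hour 5), so it starts at hour 5 and finishes at 5 + 3 = hour 8.
Heat treatment cannot begin until CNC milling (finishes hour 8). It runs from hour 8 to 8 + 6 = hour 14.
Dimensional inspection cannot start until heat treatment (finishes hour 14); material receipt (finishes hour 5). The controlling bound is hour 14, so dimensional inspection finishes at 14 + 7 = hour 21.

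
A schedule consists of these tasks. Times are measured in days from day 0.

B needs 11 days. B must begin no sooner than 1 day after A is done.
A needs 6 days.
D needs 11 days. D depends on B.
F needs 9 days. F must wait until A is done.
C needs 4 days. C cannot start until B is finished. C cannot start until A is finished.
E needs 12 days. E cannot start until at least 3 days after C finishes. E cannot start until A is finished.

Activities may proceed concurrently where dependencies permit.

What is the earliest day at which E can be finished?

Nothing blocks A, so it runs from day 0 to day 6.
B waits on A (finishes day 6, plus 1-day gap → day 7), so it starts at day 7 and finishes at 7 + 11 = day 18.
For C: B (finishes day 18); A (finishes day 6). Taking the maximum gives a start of day 18, and it finishes at 18 + 4 = day 22.
E needs all of C (finishes day 22, plus 3-day gap → day 25); A (finishes day 6). That puts its earliest start at day 25; it finishes at 25 + 12 = day 37.

37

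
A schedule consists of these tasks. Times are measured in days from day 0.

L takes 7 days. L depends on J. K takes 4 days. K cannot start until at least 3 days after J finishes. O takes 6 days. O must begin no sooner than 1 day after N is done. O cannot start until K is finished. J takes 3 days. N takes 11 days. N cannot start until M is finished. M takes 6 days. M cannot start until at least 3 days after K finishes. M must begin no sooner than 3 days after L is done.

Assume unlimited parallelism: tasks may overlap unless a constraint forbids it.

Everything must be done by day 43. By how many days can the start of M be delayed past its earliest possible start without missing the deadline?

6

J can start immediately at day 0; it finishes at day 3.
L cannot begin until J (finishes day 3). It runs from day 3 to 3 + 7 = day 10.
K cannot begin until J (finishes day 3, plus 3-day gap → day 6). It runs from day 6 to 6 + 4 = day 10.
M cannot start until K (finishes day 10, plus 3-day gap → day 13); L (finishes day 10, plus 3-day gap → day 13). The controlling bound is day 13, so M finishes at 13 + 6 = day 19.

Working backward from the deadline:
To finish by day 43, O (duration 6) must start no later than day 37.
N feeds into O (must start by day 37, minus 1-day gap → day 36); so N must finish by day 36 and therefore start by day 25.
M must finish before N (must start by day 25). With a 6-day duration, M must start by 25 − 6 = day 19.
So M can start as early as day 13 and as late as day 19, giving 19 − 13 = 6 days of slack.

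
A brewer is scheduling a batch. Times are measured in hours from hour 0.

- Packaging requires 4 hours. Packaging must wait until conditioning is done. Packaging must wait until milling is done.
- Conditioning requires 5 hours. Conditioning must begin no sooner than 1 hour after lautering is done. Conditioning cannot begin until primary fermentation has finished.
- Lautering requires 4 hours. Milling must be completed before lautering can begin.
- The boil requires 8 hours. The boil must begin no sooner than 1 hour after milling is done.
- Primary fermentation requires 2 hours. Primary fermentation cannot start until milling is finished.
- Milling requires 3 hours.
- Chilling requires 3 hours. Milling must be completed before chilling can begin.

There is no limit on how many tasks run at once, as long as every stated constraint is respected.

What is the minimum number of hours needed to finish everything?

17

Milling can start immediately at hour 0; it finishes at hour 3.
Primary fermentation waits on milling (finishes hour 3), so it starts at hour 3 and finishes at 3 + 2 = hour 5.
After milling (finishes hour 3), chilling can start at hour 3 and finishes at hour 6.
The boil waits on milling (finishes hour 3, plus 1-hour gap → hour 4), so it starts at hour 4 and finishes at 4 + 8 = hour 12.
After milling (finishes hour 3), lautering can start at hour 3 and finishes at hour 7.
For conditioning: lautering (finishes hour 7, plus 1-hour gap → hour 8); primary fermentation (finishes hour 5). Taking the maximum gives a start of hour 8, and it finishes at 8 + 5 = hour 13.
Packaging has to wait for conditioning (finishes hour 13); milling (finishes hour 3). The latest of these is hour 13, so packaging runs hour 13 to 13 + 4 = hour 17.
All tasks are finished once the last one completes. Finish times: Milling at 3, Lautering at 7, The boil at 12, Chilling at 6, Primary fermentation at 5, Conditioning at 13, Packaging at 17. The latest is hour 17.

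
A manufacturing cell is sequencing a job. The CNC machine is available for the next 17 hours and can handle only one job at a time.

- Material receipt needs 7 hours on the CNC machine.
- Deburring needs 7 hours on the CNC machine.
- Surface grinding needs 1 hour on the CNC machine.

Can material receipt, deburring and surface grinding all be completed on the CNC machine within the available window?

Running back to back, the jobs need 7 + 7 + 1 = 15 hours on the CNC machine.
Since 15 ≤ 17, they fit within the window.

Yes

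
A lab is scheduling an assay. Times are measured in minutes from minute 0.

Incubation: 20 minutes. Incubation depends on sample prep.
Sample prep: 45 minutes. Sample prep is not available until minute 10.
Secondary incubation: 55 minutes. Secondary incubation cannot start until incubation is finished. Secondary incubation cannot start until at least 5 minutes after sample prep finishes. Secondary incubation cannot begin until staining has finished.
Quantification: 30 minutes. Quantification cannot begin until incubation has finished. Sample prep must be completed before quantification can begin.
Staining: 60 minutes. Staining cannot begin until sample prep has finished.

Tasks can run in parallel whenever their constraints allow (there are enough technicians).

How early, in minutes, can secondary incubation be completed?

170

After its own release at minute 10, sample prep can start at minute 10 and finishes at minute 55.
Staining cannot begin until sample prep (finishes minute 55). It runs from minute 55 to 55 + 60 = minute 115.
Incubation waits on sample prep (finishes minute 55), so it starts at minute 55 and finishes at 55 + 20 = minute 75.
Secondary incubation has to wait for incubation (finishes minute 75); sample prep (finishes minute 55, plus 5-minute gap → minute 60); staining (finishes minute 115). The latest of these is minute 115, so secondary incubation runs minute 115 to 115 + 55 = minute 170.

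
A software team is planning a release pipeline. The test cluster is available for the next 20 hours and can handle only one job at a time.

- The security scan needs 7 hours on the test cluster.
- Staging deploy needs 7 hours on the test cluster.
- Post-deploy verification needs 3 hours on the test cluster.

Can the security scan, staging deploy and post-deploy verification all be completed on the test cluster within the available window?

Running back to back, the jobs need 7 + 7 + 3 = 17 hours on the test cluster.
Since 17 ≤ 20, they fit within the window.

Yes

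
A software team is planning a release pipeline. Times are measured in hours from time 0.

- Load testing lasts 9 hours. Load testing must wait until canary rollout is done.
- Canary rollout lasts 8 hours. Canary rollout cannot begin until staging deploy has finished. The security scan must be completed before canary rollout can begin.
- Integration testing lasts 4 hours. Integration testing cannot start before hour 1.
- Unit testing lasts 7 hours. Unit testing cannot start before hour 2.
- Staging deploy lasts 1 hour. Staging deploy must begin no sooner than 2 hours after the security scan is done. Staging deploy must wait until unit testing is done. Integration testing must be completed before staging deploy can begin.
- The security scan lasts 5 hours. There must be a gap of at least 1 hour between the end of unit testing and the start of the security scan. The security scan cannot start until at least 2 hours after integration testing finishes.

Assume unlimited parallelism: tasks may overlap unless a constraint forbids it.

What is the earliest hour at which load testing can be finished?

Integration testing cannot begin until its own release at hour 1. It runs from hour 1 to 1 + 4 = hour 5.
After its own release at hour 2, unit testing can start at hour 2 and finishes at hour 9.
The security scan needs all of unit testing (finishes hour 9, plus 1-hour gap → hour 10); integration testing (finishes hour 5, plus 2-hour gap → hour 7). That puts its earliest start at hour 10; it finishes at 10 + 5 = hour 15.
Staging deploy cannot start until the security scan (finishes hour 15, plus 2-hour gap → hour 17); unit testing (finishes hour 9); integration testing (finishes hour 5). The controlling bound is hour 17, so staging deploy finishes at 17 + 1 = hour 18.
Canary rollout cannot start until staging deploy (finishes hour 18); the security scan (finishes hour 15). The controlling bound is hour 18, so canary rollout finishes at 18 + 8 = hour 26.
Load testing cannot begin until canary rollout (finishes hour 26). It runs from hour 26 to 26 + 9 = hour 35.

35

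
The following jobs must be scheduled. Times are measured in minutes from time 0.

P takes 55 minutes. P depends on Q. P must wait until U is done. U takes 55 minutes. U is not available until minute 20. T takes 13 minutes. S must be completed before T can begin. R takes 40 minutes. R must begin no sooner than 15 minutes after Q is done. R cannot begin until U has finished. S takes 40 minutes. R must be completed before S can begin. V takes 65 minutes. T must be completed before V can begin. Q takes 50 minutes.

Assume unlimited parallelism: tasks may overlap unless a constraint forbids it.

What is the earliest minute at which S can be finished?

After its own release at minute 20, U can start at minute 20 and finishes at minute 75.
Q has no prerequisites, so it starts at minute 0 and finishes at minute 50.
For R: Q (finishes minute 50, plus 15-minute gap → minute 65); U (finishes minute 75). Taking the maximum gives a start of minute 75, and it finishes at 75 + 40 = minute 115.
S cannot begin until R (finishes minute 115). It runs from minute 115 to 115 + 40 = minute 155.

155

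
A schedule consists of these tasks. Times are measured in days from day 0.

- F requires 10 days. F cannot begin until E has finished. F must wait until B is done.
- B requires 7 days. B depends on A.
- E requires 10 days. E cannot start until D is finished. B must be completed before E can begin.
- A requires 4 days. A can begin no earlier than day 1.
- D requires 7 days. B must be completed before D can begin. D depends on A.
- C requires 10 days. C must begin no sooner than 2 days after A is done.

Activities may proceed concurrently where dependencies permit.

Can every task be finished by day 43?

A cannot begin until its own release at day 1. It runs from day 1 to 1 + 4 = day 5.
C cannot begin until A (finishes day 5, plus 2-day gap → day 7). It runs from day 7 to 7 + 10 = day 17.
B waits on A (finishes day 5), so it starts at day 5 and finishes at 5 + 7 = day 12.
D cannot start until B (finishes day 12); A (finishes day 5). The controlling bound is day 12, so D finishes at 12 + 7 = day 19.
For E: D (finishes day 19); B (finishes day 12). Taking the maximum gives a start of day 19, and it finishes at 19 + 10 = day 29.
For F: E (finishes day 29); B (finishes day 12). Taking the maximum gives a start of day 29, and it finishes at 29 + 10 = day 39.
Every task is finished by day 39, which is no later than the deadline of 43, so the schedule is feasible.

Yes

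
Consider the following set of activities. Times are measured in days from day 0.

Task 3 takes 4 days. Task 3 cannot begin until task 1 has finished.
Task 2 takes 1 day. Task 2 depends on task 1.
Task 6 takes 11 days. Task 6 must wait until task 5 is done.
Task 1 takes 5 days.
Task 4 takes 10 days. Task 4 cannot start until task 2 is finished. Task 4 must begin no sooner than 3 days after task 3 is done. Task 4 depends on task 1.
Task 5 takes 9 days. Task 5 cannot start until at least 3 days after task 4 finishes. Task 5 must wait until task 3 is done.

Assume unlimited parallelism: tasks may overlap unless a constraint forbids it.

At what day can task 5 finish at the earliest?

34

Nothing blocks task 1, so it runs from day 0 to day 5.
After task 1 (finishes day 5), task 3 can start at day 5 and finishes at day 9.
Task 2 cannot begin until task 1 (finishes day 5). It runs from day 5 to 5 + 1 = day 6.
For task 4: task 2 (finishes day 6); task 3 (finishes day 9, plus 3-day gap → day 12); task 1 (finishes day 5). Taking the maximum gives a start of day 12, and it finishes at 12 + 10 = day 22.
Task 5 cannot start until task 4 (finishes day 22, plus 3-day gap → day 25); task 3 (finishes day 9). The controlling bound is day 25, so task 5 finishes at 25 + 9 = day 34.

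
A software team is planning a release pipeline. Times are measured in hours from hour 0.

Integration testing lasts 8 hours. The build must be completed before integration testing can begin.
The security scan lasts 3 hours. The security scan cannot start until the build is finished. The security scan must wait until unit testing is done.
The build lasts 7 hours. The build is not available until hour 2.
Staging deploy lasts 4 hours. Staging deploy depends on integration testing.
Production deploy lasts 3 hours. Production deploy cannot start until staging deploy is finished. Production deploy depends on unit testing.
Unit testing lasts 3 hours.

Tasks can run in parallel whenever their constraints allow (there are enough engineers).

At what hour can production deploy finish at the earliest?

24

Unit testing can start immediately at hour 0; it finishes at hour 3.
After its own release at hour 2, the build can start at hour 2 and finishes at hour 9.
After the build (finishes hour 9), integration testing can start at hour 9 and finishes at hour 17.
Staging deploy waits on integration testing (finishes hour 17), so it starts at hour 17 and finishes at 17 + 4 = hour 21.
Production deploy has to wait for staging deploy (finishes hour 21); unit testing (finishes hour 3). The latest of these is hour 21, so production deploy runs hour 21 to 21 + 3 = hour 24.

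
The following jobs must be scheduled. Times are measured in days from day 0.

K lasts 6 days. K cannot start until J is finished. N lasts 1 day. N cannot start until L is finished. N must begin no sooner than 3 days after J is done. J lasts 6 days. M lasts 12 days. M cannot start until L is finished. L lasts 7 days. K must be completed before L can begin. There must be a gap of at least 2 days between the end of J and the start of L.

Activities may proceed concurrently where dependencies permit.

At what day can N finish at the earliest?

20

J can start immediately at day 0; it finishes at day 6.
K waits on J (finishes day 6), so it starts at day 6 and finishes at 6 + 6 = day 12.
L has to wait for K (finishes day 12); J (finishes day 6, plus 2-day gap → day 8). The latest of these is day 12, so L runs day 12 to 12 + 7 = day 19.
N needs all of L (finishes day 19); J (finishes day 6, plus 3-day gap → day 9). That puts its earliest start at day 19; it finishes at 19 + 1 = day 20.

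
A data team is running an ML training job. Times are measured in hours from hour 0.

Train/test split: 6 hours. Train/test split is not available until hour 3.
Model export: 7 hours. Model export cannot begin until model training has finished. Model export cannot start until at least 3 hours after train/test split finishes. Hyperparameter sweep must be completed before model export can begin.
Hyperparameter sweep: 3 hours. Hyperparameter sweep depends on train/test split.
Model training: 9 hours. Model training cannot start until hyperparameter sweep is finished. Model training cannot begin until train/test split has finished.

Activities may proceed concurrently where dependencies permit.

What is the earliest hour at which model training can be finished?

21

After its own release at hour 3, train/test split can start at hour 3 and finishes at hour 9.
Hyperparameter sweep waits on train/test split (finishes hour 9), so it starts at hour 9 and finishes at 9 + 3 = hour 12.
For model training: hyperparameter sweep (finishes hour 12); train/test split (finishes hour 9). Taking the maximum gives a start of hour 12, and it finishes at 12 + 9 = hour 21.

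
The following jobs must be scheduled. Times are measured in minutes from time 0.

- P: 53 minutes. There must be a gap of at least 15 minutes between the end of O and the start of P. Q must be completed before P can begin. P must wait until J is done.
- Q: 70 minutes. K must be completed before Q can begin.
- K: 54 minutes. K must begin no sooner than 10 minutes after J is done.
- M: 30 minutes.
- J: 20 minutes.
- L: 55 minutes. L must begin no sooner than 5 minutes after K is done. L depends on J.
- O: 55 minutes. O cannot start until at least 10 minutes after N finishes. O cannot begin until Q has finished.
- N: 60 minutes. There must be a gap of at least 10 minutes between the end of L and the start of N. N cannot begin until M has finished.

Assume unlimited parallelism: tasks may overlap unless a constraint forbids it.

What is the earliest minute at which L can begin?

89

Nothing blocks J, so it runs from minute 0 to minute 20.
K cannot begin until J (finishes minute 20, plus 10-minute gap → minute 30). It runs from minute 30 to 30 + 54 = minute 84.
L waits on K (finishes minute 84, plus 5-minute gap → minute 89); J (finishes minute 20). The latest of these is minute 89, which is the earliest L can start.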